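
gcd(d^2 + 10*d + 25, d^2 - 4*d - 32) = 1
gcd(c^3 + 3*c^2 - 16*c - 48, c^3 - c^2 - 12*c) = c^2 - c - 12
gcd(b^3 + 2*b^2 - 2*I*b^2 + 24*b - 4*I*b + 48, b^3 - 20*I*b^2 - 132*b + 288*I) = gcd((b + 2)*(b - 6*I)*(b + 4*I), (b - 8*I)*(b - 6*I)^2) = b - 6*I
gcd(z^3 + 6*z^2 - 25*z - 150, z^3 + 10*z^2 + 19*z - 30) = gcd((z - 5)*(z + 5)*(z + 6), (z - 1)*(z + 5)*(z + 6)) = z^2 + 11*z + 30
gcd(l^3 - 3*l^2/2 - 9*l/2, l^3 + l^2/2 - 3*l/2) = l^2 + 3*l/2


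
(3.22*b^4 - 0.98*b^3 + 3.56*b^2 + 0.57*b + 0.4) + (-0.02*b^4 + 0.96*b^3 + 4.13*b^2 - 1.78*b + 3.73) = 3.2*b^4 - 0.02*b^3 + 7.69*b^2 - 1.21*b + 4.13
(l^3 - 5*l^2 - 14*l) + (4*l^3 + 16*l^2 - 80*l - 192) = 5*l^3 + 11*l^2 - 94*l - 192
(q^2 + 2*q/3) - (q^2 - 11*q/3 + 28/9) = 13*q/3 - 28/9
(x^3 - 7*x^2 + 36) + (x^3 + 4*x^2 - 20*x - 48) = 2*x^3 - 3*x^2 - 20*x - 12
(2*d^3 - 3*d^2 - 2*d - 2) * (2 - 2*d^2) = -4*d^5 + 6*d^4 + 8*d^3 - 2*d^2 - 4*d - 4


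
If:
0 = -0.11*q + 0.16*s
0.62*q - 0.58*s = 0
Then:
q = 0.00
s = 0.00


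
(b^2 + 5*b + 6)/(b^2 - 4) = (b + 3)/(b - 2)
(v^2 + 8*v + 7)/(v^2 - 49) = (v + 1)/(v - 7)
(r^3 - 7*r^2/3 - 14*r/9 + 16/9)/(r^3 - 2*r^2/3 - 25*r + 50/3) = (3*r^2 - 5*r - 8)/(3*(r^2 - 25))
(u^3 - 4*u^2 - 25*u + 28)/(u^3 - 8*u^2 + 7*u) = (u + 4)/u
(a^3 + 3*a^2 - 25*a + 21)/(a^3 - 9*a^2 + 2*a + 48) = (a^2 + 6*a - 7)/(a^2 - 6*a - 16)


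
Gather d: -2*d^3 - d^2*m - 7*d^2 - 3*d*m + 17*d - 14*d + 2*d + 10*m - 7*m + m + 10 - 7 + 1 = -2*d^3 + d^2*(-m - 7) + d*(5 - 3*m) + 4*m + 4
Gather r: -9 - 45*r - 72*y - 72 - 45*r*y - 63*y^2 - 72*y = r*(-45*y - 45) - 63*y^2 - 144*y - 81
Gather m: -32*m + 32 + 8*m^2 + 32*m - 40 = 8*m^2 - 8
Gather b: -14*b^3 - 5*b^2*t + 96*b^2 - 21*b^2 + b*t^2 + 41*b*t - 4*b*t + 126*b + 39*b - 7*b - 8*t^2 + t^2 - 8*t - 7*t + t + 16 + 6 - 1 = -14*b^3 + b^2*(75 - 5*t) + b*(t^2 + 37*t + 158) - 7*t^2 - 14*t + 21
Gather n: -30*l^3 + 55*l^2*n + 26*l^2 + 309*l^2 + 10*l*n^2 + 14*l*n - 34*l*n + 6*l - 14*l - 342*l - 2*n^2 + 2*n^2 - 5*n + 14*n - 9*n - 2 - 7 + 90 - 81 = -30*l^3 + 335*l^2 + 10*l*n^2 - 350*l + n*(55*l^2 - 20*l)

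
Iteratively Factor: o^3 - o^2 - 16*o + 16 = (o - 4)*(o^2 + 3*o - 4) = (o - 4)*(o + 4)*(o - 1)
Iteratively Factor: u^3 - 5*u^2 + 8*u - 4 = (u - 1)*(u^2 - 4*u + 4) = (u - 2)*(u - 1)*(u - 2)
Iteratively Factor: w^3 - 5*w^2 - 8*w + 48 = (w - 4)*(w^2 - w - 12) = (w - 4)*(w + 3)*(w - 4)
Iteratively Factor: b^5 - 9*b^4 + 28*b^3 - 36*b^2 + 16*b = (b - 4)*(b^4 - 5*b^3 + 8*b^2 - 4*b) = (b - 4)*(b - 1)*(b^3 - 4*b^2 + 4*b) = (b - 4)*(b - 2)*(b - 1)*(b^2 - 2*b) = b*(b - 4)*(b - 2)*(b - 1)*(b - 2)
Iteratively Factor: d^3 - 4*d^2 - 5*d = (d + 1)*(d^2 - 5*d) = d*(d + 1)*(d - 5)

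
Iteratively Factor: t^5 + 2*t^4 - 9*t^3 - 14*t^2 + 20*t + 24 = (t + 1)*(t^4 + t^3 - 10*t^2 - 4*t + 24) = (t - 2)*(t + 1)*(t^3 + 3*t^2 - 4*t - 12) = (t - 2)*(t + 1)*(t + 3)*(t^2 - 4) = (t - 2)*(t + 1)*(t + 2)*(t + 3)*(t - 2)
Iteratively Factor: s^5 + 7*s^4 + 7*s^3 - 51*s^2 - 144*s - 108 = (s - 3)*(s^4 + 10*s^3 + 37*s^2 + 60*s + 36) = (s - 3)*(s + 3)*(s^3 + 7*s^2 + 16*s + 12) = (s - 3)*(s + 2)*(s + 3)*(s^2 + 5*s + 6) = (s - 3)*(s + 2)*(s + 3)^2*(s + 2)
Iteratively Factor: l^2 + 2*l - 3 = (l - 1)*(l + 3)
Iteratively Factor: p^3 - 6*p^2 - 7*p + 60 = (p + 3)*(p^2 - 9*p + 20) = (p - 5)*(p + 3)*(p - 4)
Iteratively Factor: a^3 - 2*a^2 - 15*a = (a)*(a^2 - 2*a - 15) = a*(a - 5)*(a + 3)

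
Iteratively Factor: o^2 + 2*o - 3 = (o + 3)*(o - 1)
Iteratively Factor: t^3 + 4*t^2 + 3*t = (t + 1)*(t^2 + 3*t) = t*(t + 1)*(t + 3)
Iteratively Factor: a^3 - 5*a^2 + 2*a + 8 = (a - 4)*(a^2 - a - 2) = (a - 4)*(a + 1)*(a - 2)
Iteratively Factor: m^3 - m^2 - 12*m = (m - 4)*(m^2 + 3*m) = m*(m - 4)*(m + 3)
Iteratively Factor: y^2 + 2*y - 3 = (y + 3)*(y - 1)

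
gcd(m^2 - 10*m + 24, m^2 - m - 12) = m - 4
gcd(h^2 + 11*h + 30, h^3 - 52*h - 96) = h + 6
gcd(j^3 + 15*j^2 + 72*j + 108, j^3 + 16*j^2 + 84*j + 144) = j^2 + 12*j + 36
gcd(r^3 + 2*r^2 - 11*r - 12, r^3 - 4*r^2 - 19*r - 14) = r + 1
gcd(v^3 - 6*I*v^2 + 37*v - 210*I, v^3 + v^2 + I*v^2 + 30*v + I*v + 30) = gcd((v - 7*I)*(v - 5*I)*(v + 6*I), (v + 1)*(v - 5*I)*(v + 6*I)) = v^2 + I*v + 30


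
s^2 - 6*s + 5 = (s - 5)*(s - 1)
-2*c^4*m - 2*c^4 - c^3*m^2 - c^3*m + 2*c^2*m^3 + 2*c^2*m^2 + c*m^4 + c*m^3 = (-c + m)*(c + m)*(2*c + m)*(c*m + c)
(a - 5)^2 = a^2 - 10*a + 25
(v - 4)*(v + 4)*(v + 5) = v^3 + 5*v^2 - 16*v - 80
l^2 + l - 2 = (l - 1)*(l + 2)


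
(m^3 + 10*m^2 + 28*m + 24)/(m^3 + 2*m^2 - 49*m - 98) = (m^2 + 8*m + 12)/(m^2 - 49)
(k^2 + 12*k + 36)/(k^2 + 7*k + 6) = (k + 6)/(k + 1)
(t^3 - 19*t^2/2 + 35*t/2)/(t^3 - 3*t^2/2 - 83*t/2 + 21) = t*(2*t - 5)/(2*t^2 + 11*t - 6)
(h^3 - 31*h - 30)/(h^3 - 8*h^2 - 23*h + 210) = (h + 1)/(h - 7)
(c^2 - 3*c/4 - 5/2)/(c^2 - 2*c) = (c + 5/4)/c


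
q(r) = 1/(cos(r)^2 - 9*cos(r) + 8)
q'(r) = (2*sin(r)*cos(r) - 9*sin(r))/(cos(r)^2 - 9*cos(r) + 8)^2 = (2*cos(r) - 9)*sin(r)/(cos(r)^2 - 9*cos(r) + 8)^2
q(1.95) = 0.09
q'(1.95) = -0.07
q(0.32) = 2.79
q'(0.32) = -17.44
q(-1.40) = 0.15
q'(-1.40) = 0.20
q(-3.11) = 0.06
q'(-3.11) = 0.00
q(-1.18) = 0.21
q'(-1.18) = 0.34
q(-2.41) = 0.07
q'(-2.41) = 0.03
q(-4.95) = 0.17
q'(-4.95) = -0.24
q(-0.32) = 2.79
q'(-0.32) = 17.44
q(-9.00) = 0.06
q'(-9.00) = 0.02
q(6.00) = 3.57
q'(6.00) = 25.16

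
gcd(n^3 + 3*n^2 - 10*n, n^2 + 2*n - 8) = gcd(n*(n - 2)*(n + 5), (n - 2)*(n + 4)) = n - 2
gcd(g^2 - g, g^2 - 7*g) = g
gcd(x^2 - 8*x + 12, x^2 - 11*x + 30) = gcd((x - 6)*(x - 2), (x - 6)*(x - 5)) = x - 6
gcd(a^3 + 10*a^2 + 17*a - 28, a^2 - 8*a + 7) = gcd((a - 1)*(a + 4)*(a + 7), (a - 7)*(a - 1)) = a - 1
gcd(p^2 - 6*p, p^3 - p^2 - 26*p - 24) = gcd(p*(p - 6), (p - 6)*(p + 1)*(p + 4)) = p - 6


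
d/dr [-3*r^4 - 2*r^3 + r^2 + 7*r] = -12*r^3 - 6*r^2 + 2*r + 7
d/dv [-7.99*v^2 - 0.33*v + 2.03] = -15.98*v - 0.33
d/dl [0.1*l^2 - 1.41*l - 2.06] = 0.2*l - 1.41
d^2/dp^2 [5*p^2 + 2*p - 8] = 10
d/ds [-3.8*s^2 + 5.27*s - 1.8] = 5.27 - 7.6*s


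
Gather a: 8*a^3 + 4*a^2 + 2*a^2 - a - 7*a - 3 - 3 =8*a^3 + 6*a^2 - 8*a - 6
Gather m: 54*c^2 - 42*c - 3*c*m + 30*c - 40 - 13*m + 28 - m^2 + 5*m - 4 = 54*c^2 - 12*c - m^2 + m*(-3*c - 8) - 16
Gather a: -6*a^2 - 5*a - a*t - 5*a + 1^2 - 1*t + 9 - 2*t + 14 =-6*a^2 + a*(-t - 10) - 3*t + 24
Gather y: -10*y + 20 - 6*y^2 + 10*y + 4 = 24 - 6*y^2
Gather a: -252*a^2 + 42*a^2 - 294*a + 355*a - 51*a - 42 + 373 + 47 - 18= -210*a^2 + 10*a + 360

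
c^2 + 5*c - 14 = (c - 2)*(c + 7)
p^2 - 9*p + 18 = (p - 6)*(p - 3)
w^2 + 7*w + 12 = (w + 3)*(w + 4)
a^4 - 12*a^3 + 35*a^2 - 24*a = a*(a - 8)*(a - 3)*(a - 1)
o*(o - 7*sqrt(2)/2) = o^2 - 7*sqrt(2)*o/2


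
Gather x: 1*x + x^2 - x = x^2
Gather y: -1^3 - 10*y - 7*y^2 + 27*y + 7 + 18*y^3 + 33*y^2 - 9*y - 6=18*y^3 + 26*y^2 + 8*y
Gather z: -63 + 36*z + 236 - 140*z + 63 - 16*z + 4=240 - 120*z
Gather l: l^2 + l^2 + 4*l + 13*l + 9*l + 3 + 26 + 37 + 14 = 2*l^2 + 26*l + 80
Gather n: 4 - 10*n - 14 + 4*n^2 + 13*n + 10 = 4*n^2 + 3*n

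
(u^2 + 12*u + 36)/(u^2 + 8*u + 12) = (u + 6)/(u + 2)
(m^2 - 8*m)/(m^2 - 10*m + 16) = m/(m - 2)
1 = 1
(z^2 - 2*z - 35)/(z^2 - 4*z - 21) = (z + 5)/(z + 3)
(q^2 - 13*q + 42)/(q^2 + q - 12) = (q^2 - 13*q + 42)/(q^2 + q - 12)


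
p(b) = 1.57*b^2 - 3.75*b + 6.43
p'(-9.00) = -32.01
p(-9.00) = 167.35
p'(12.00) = 33.93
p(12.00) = 187.51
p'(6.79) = 17.57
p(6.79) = 53.35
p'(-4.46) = -17.75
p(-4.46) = 54.38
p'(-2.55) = -11.76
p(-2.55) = 26.20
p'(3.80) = 8.18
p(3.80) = 14.85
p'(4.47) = 10.29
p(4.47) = 21.04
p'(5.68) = 14.09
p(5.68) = 35.78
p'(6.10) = 15.40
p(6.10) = 41.97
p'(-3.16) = -13.67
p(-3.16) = 33.96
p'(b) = 3.14*b - 3.75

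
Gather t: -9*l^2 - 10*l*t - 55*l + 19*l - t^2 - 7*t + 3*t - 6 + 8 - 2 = -9*l^2 - 36*l - t^2 + t*(-10*l - 4)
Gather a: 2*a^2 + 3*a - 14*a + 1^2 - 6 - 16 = 2*a^2 - 11*a - 21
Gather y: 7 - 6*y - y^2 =-y^2 - 6*y + 7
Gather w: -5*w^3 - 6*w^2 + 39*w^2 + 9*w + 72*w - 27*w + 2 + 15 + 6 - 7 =-5*w^3 + 33*w^2 + 54*w + 16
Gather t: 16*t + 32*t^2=32*t^2 + 16*t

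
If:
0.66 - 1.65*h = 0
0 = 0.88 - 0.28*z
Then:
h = 0.40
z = 3.14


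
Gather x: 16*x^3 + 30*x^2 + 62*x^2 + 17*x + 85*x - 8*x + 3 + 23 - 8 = 16*x^3 + 92*x^2 + 94*x + 18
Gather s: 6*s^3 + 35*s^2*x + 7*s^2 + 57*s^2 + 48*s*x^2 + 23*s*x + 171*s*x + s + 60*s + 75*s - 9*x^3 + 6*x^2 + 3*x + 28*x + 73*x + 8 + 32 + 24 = 6*s^3 + s^2*(35*x + 64) + s*(48*x^2 + 194*x + 136) - 9*x^3 + 6*x^2 + 104*x + 64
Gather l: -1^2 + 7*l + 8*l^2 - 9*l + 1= 8*l^2 - 2*l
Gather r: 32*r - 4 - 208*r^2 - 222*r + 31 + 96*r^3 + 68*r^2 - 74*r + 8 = 96*r^3 - 140*r^2 - 264*r + 35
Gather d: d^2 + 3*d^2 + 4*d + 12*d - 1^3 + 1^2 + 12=4*d^2 + 16*d + 12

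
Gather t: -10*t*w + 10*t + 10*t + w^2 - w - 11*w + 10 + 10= t*(20 - 10*w) + w^2 - 12*w + 20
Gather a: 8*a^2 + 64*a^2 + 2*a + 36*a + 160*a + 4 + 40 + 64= 72*a^2 + 198*a + 108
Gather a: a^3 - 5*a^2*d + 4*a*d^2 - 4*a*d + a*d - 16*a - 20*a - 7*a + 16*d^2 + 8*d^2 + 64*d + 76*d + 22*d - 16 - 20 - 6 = a^3 - 5*a^2*d + a*(4*d^2 - 3*d - 43) + 24*d^2 + 162*d - 42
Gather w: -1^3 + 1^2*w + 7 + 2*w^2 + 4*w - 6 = 2*w^2 + 5*w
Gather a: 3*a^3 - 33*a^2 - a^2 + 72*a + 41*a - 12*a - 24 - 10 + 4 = 3*a^3 - 34*a^2 + 101*a - 30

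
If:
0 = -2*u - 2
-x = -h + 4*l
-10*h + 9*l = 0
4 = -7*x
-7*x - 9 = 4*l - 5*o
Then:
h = 36/217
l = 40/217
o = 249/217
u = -1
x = -4/7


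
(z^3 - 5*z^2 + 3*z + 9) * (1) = z^3 - 5*z^2 + 3*z + 9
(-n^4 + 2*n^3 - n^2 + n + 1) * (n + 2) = -n^5 + 3*n^3 - n^2 + 3*n + 2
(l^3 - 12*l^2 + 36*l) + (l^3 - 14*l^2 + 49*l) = 2*l^3 - 26*l^2 + 85*l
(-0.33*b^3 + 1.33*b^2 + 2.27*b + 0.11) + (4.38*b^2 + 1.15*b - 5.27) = -0.33*b^3 + 5.71*b^2 + 3.42*b - 5.16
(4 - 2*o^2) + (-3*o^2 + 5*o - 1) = -5*o^2 + 5*o + 3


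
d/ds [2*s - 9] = 2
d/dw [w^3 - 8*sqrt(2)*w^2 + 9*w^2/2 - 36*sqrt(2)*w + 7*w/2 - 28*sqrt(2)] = 3*w^2 - 16*sqrt(2)*w + 9*w - 36*sqrt(2) + 7/2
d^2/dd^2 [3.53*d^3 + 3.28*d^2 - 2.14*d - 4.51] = 21.18*d + 6.56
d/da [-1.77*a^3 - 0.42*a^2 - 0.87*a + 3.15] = -5.31*a^2 - 0.84*a - 0.87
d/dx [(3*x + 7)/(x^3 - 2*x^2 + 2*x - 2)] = (-6*x^3 - 15*x^2 + 28*x - 20)/(x^6 - 4*x^5 + 8*x^4 - 12*x^3 + 12*x^2 - 8*x + 4)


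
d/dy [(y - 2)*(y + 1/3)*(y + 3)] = 3*y^2 + 8*y/3 - 17/3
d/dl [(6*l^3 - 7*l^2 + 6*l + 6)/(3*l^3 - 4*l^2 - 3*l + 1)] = (-3*l^4 - 72*l^3 + 9*l^2 + 34*l + 24)/(9*l^6 - 24*l^5 - 2*l^4 + 30*l^3 + l^2 - 6*l + 1)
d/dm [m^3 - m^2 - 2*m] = 3*m^2 - 2*m - 2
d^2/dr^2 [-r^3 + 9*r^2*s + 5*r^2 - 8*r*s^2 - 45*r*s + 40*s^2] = -6*r + 18*s + 10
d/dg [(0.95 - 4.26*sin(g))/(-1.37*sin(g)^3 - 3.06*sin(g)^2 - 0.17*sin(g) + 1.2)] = (-11.6724*sin(g)^3 - 9.1311*sin(g)^2 + 5.814*sin(g) - 4.9505)*cos(g)/(1.8769*sin(g)^6 + 8.3844*sin(g)^5 + 9.8294*sin(g)^4 - 2.2476*sin(g)^3 - 7.3151*sin(g)^2 - 0.408*sin(g) + 1.44)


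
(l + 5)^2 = l^2 + 10*l + 25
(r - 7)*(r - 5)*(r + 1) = r^3 - 11*r^2 + 23*r + 35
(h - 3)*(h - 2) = h^2 - 5*h + 6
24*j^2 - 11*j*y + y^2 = (-8*j + y)*(-3*j + y)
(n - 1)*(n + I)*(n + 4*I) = n^3 - n^2 + 5*I*n^2 - 4*n - 5*I*n + 4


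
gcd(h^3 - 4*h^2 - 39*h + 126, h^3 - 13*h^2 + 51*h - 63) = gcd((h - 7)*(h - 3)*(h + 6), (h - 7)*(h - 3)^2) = h^2 - 10*h + 21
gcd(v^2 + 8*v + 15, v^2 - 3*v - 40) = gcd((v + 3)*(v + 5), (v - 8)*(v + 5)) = v + 5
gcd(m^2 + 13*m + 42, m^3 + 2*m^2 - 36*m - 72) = m + 6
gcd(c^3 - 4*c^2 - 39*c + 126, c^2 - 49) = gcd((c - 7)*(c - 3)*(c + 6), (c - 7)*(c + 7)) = c - 7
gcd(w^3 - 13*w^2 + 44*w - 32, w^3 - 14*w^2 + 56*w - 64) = w^2 - 12*w + 32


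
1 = 1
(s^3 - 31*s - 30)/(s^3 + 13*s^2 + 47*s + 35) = (s - 6)/(s + 7)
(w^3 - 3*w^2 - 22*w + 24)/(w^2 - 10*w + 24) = (w^2 + 3*w - 4)/(w - 4)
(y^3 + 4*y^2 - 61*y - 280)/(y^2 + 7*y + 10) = (y^2 - y - 56)/(y + 2)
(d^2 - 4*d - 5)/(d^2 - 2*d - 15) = (d + 1)/(d + 3)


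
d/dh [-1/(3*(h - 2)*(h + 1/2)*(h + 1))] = 2*(6*h^2 - 2*h - 5)/(3*(4*h^6 - 4*h^5 - 19*h^4 + 2*h^3 + 29*h^2 + 20*h + 4))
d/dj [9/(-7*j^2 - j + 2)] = 9*(14*j + 1)/(7*j^2 + j - 2)^2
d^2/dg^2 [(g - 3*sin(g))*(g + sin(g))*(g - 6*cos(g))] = 2*g^2*sin(g) + 6*g^2*cos(g) + 24*g*sin(g) - 24*g*sin(2*g) - 8*g*cos(g) - 6*g*cos(2*g) + 6*g - 4*sin(g) - 6*sin(2*g) - 33*cos(g)/2 + 24*cos(2*g) + 81*cos(3*g)/2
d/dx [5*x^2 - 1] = 10*x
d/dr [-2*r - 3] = -2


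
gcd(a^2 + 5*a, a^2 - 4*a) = a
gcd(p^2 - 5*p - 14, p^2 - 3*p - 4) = 1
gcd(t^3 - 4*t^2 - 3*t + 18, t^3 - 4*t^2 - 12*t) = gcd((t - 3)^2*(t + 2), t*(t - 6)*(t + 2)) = t + 2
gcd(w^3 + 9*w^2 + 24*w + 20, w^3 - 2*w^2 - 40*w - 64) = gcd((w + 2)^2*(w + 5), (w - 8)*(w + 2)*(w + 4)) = w + 2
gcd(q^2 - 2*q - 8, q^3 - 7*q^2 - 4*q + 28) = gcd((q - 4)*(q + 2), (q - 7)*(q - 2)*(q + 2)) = q + 2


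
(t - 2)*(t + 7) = t^2 + 5*t - 14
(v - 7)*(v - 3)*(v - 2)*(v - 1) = v^4 - 13*v^3 + 53*v^2 - 83*v + 42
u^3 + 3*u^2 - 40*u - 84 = (u - 6)*(u + 2)*(u + 7)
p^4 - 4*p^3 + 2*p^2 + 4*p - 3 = (p - 3)*(p - 1)^2*(p + 1)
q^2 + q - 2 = (q - 1)*(q + 2)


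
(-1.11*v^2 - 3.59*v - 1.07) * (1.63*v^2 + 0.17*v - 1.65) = -1.8093*v^4 - 6.0404*v^3 - 0.5229*v^2 + 5.7416*v + 1.7655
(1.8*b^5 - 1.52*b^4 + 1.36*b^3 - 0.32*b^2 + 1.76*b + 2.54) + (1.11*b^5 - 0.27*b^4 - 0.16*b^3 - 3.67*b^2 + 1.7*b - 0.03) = 2.91*b^5 - 1.79*b^4 + 1.2*b^3 - 3.99*b^2 + 3.46*b + 2.51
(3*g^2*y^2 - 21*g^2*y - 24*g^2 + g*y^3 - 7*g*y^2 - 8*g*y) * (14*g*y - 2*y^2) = 42*g^3*y^3 - 294*g^3*y^2 - 336*g^3*y + 8*g^2*y^4 - 56*g^2*y^3 - 64*g^2*y^2 - 2*g*y^5 + 14*g*y^4 + 16*g*y^3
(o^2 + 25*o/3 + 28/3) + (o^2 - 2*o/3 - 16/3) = 2*o^2 + 23*o/3 + 4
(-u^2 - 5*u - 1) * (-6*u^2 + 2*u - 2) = 6*u^4 + 28*u^3 - 2*u^2 + 8*u + 2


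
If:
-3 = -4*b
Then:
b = 3/4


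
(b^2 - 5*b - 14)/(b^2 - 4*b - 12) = (b - 7)/(b - 6)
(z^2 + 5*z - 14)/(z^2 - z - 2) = (z + 7)/(z + 1)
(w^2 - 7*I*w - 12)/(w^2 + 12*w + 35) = (w^2 - 7*I*w - 12)/(w^2 + 12*w + 35)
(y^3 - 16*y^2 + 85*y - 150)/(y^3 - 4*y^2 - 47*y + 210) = (y - 5)/(y + 7)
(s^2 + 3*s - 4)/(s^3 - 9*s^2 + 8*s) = (s + 4)/(s*(s - 8))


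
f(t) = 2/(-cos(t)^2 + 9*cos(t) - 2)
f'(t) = 2*(-2*sin(t)*cos(t) + 9*sin(t))/(-cos(t)^2 + 9*cos(t) - 2)^2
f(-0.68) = 0.46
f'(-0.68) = -0.49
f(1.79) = -0.50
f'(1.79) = 1.15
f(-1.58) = -0.96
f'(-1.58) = -4.16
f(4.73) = -1.09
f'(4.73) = -5.28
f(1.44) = -2.37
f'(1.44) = 24.37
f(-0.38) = 0.36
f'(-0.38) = -0.18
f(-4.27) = -0.33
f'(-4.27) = 0.49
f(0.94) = 0.68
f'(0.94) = 1.44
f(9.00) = -0.18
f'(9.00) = 0.07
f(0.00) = 0.33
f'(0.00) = 0.00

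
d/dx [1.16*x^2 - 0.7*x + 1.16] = 2.32*x - 0.7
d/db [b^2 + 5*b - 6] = 2*b + 5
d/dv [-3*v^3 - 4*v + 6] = -9*v^2 - 4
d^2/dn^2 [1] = 0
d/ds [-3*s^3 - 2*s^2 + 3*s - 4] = -9*s^2 - 4*s + 3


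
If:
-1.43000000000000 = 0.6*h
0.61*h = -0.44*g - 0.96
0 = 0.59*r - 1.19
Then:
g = 1.12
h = -2.38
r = 2.02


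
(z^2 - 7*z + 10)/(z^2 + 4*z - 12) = (z - 5)/(z + 6)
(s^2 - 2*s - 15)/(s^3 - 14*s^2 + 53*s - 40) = (s + 3)/(s^2 - 9*s + 8)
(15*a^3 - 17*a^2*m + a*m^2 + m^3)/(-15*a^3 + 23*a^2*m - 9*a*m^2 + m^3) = (-5*a - m)/(5*a - m)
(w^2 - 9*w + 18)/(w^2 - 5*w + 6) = (w - 6)/(w - 2)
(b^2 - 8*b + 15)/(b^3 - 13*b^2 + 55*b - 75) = 1/(b - 5)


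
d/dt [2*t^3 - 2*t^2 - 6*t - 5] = 6*t^2 - 4*t - 6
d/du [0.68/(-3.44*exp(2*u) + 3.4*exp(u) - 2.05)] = (4.6784*exp(u) - 2.312)*exp(u)/(3.44*exp(2*u) - 3.4*exp(u) + 2.05)^2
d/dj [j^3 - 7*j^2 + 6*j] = 3*j^2 - 14*j + 6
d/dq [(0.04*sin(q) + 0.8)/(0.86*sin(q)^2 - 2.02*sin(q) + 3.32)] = (-0.0344*sin(q)^2 - 1.376*sin(q) + 1.7488)*cos(q)/(0.7396*sin(q)^4 - 3.4744*sin(q)^3 + 9.7908*sin(q)^2 - 13.4128*sin(q) + 11.0224)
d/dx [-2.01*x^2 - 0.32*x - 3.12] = -4.02*x - 0.32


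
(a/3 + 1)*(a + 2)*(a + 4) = a^3/3 + 3*a^2 + 26*a/3 + 8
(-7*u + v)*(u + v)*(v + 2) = -7*u^2*v - 14*u^2 - 6*u*v^2 - 12*u*v + v^3 + 2*v^2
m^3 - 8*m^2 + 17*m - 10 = (m - 5)*(m - 2)*(m - 1)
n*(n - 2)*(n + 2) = n^3 - 4*n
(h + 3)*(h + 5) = h^2 + 8*h + 15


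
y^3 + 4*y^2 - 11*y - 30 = (y - 3)*(y + 2)*(y + 5)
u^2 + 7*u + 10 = (u + 2)*(u + 5)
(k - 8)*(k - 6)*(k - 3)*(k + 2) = k^4 - 15*k^3 + 56*k^2 + 36*k - 288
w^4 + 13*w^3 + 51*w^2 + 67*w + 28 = (w + 1)^2*(w + 4)*(w + 7)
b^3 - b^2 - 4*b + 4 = (b - 2)*(b - 1)*(b + 2)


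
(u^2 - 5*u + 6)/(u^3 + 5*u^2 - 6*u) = (u^2 - 5*u + 6)/(u*(u^2 + 5*u - 6))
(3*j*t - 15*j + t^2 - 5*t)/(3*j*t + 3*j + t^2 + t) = (t - 5)/(t + 1)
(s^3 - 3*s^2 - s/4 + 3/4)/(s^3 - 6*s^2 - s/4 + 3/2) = (s - 3)/(s - 6)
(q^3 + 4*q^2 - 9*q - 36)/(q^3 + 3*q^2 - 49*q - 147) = (q^2 + q - 12)/(q^2 - 49)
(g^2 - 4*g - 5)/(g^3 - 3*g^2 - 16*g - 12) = (g - 5)/(g^2 - 4*g - 12)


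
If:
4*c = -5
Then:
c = -5/4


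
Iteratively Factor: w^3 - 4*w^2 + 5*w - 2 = (w - 1)*(w^2 - 3*w + 2) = (w - 1)^2*(w - 2)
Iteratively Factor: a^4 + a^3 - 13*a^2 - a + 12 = (a + 1)*(a^3 - 13*a + 12) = (a + 1)*(a + 4)*(a^2 - 4*a + 3) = (a - 3)*(a + 1)*(a + 4)*(a - 1)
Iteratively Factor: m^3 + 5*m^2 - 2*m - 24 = (m + 4)*(m^2 + m - 6) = (m - 2)*(m + 4)*(m + 3)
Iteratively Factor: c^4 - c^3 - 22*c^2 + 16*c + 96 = (c + 2)*(c^3 - 3*c^2 - 16*c + 48) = (c - 4)*(c + 2)*(c^2 + c - 12) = (c - 4)*(c + 2)*(c + 4)*(c - 3)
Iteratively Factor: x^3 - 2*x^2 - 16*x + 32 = (x + 4)*(x^2 - 6*x + 8) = (x - 4)*(x + 4)*(x - 2)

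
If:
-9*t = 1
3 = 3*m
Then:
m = 1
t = -1/9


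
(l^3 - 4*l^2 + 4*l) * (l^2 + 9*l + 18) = l^5 + 5*l^4 - 14*l^3 - 36*l^2 + 72*l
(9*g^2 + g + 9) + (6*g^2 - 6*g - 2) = 15*g^2 - 5*g + 7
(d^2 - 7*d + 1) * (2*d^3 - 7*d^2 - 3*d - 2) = 2*d^5 - 21*d^4 + 48*d^3 + 12*d^2 + 11*d - 2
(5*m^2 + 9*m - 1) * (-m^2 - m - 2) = -5*m^4 - 14*m^3 - 18*m^2 - 17*m + 2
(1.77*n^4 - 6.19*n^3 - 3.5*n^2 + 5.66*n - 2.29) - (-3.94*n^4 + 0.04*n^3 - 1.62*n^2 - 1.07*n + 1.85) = 5.71*n^4 - 6.23*n^3 - 1.88*n^2 + 6.73*n - 4.14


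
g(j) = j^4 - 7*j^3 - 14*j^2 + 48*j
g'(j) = 4*j^3 - 21*j^2 - 28*j + 48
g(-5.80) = 1748.07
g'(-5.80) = -1276.49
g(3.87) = -205.33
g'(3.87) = -143.03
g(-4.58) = 599.00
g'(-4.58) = -648.55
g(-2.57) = -53.38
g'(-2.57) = -86.64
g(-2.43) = -64.00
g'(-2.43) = -65.36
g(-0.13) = -6.46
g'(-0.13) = 51.28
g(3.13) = -105.59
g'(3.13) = -122.72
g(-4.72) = 693.95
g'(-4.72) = -708.30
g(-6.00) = 2016.00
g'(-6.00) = -1404.00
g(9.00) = 756.00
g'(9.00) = 1011.00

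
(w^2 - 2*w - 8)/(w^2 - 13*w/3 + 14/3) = 3*(w^2 - 2*w - 8)/(3*w^2 - 13*w + 14)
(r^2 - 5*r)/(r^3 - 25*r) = 1/(r + 5)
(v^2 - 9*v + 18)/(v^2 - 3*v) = (v - 6)/v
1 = 1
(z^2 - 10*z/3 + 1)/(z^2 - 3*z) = (z - 1/3)/z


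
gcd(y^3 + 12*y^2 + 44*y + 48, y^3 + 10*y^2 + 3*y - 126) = y + 6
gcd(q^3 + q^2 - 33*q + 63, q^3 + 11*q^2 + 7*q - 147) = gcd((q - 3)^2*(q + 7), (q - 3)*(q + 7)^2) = q^2 + 4*q - 21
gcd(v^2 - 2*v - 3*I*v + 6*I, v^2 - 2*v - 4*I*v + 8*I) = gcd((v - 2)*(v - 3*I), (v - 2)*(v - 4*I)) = v - 2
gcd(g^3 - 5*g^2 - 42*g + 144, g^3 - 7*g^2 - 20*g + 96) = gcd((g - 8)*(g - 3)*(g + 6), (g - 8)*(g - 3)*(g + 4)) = g^2 - 11*g + 24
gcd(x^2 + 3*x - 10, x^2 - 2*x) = x - 2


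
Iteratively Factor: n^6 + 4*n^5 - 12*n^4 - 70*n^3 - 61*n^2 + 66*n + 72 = (n + 3)*(n^5 + n^4 - 15*n^3 - 25*n^2 + 14*n + 24) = (n + 1)*(n + 3)*(n^4 - 15*n^2 - 10*n + 24) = (n - 4)*(n + 1)*(n + 3)*(n^3 + 4*n^2 + n - 6) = (n - 4)*(n + 1)*(n + 3)^2*(n^2 + n - 2) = (n - 4)*(n + 1)*(n + 2)*(n + 3)^2*(n - 1)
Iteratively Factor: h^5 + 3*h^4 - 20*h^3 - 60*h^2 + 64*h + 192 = (h - 2)*(h^4 + 5*h^3 - 10*h^2 - 80*h - 96) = (h - 4)*(h - 2)*(h^3 + 9*h^2 + 26*h + 24) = (h - 4)*(h - 2)*(h + 4)*(h^2 + 5*h + 6) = (h - 4)*(h - 2)*(h + 2)*(h + 4)*(h + 3)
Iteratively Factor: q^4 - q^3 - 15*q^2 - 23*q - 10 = (q + 1)*(q^3 - 2*q^2 - 13*q - 10) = (q - 5)*(q + 1)*(q^2 + 3*q + 2) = (q - 5)*(q + 1)*(q + 2)*(q + 1)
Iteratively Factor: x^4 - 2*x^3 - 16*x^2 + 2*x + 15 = (x - 1)*(x^3 - x^2 - 17*x - 15) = (x - 5)*(x - 1)*(x^2 + 4*x + 3) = (x - 5)*(x - 1)*(x + 3)*(x + 1)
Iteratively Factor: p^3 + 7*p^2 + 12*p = (p + 4)*(p^2 + 3*p) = (p + 3)*(p + 4)*(p)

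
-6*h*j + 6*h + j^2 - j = (-6*h + j)*(j - 1)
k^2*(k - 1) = k^3 - k^2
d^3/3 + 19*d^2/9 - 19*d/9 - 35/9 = (d/3 + 1/3)*(d - 5/3)*(d + 7)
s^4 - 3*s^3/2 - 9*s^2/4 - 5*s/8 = s*(s - 5/2)*(s + 1/2)^2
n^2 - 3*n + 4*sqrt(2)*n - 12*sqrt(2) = (n - 3)*(n + 4*sqrt(2))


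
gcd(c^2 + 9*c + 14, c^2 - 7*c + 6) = 1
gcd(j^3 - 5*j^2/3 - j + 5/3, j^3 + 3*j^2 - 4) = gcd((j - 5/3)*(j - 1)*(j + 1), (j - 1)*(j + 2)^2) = j - 1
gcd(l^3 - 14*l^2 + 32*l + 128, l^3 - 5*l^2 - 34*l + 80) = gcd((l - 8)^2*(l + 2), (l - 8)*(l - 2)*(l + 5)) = l - 8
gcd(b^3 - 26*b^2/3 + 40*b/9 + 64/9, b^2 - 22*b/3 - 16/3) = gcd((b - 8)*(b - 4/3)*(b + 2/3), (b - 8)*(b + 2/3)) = b^2 - 22*b/3 - 16/3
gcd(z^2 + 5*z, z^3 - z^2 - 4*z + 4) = 1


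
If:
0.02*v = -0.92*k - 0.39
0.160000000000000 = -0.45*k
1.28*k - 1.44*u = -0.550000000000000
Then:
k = -0.36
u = 0.07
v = -3.14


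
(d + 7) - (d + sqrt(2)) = 7 - sqrt(2)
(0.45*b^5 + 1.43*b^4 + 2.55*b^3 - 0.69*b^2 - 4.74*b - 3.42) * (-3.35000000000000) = -1.5075*b^5 - 4.7905*b^4 - 8.5425*b^3 + 2.3115*b^2 + 15.879*b + 11.457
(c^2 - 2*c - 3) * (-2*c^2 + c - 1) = -2*c^4 + 5*c^3 + 3*c^2 - c + 3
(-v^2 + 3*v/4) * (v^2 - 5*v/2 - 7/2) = -v^4 + 13*v^3/4 + 13*v^2/8 - 21*v/8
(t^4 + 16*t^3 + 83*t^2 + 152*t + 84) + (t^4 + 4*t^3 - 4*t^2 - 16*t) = 2*t^4 + 20*t^3 + 79*t^2 + 136*t + 84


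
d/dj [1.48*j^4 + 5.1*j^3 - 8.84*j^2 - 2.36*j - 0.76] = 5.92*j^3 + 15.3*j^2 - 17.68*j - 2.36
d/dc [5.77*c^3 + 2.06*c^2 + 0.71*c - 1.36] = 17.31*c^2 + 4.12*c + 0.71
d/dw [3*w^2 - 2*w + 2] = 6*w - 2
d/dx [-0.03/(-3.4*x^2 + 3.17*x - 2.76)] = (0.0951 - 0.204*x)/(3.4*x^2 - 3.17*x + 2.76)^2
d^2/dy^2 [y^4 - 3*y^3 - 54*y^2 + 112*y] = 12*y^2 - 18*y - 108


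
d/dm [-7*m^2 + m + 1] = 1 - 14*m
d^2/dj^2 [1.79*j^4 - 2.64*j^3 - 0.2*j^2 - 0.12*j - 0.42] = 21.48*j^2 - 15.84*j - 0.4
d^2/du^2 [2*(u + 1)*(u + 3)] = 4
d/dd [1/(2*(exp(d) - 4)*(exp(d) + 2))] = (1 - exp(d))*exp(d)/(exp(4*d) - 4*exp(3*d) - 12*exp(2*d) + 32*exp(d) + 64)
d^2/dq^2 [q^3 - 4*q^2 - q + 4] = 6*q - 8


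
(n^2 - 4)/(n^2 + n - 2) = (n - 2)/(n - 1)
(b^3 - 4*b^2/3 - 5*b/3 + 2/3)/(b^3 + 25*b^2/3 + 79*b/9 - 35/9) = 3*(b^2 - b - 2)/(3*b^2 + 26*b + 35)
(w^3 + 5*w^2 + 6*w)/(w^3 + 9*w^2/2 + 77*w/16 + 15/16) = 16*w*(w + 2)/(16*w^2 + 24*w + 5)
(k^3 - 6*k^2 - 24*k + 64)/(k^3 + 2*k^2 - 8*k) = (k - 8)/k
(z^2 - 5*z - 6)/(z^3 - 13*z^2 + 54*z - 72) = (z + 1)/(z^2 - 7*z + 12)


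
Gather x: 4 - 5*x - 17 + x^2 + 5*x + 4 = x^2 - 9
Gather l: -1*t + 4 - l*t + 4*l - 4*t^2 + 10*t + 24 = l*(4 - t) - 4*t^2 + 9*t + 28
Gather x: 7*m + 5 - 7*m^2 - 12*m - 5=-7*m^2 - 5*m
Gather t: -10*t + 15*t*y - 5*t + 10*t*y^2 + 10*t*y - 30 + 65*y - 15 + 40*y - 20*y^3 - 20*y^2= t*(10*y^2 + 25*y - 15) - 20*y^3 - 20*y^2 + 105*y - 45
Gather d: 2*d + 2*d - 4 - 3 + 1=4*d - 6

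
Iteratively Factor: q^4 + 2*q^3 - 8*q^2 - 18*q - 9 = (q + 1)*(q^3 + q^2 - 9*q - 9) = (q + 1)^2*(q^2 - 9) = (q - 3)*(q + 1)^2*(q + 3)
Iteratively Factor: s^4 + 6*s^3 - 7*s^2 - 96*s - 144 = (s + 3)*(s^3 + 3*s^2 - 16*s - 48) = (s + 3)^2*(s^2 - 16) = (s - 4)*(s + 3)^2*(s + 4)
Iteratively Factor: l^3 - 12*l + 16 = (l + 4)*(l^2 - 4*l + 4) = (l - 2)*(l + 4)*(l - 2)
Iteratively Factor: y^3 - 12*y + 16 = (y + 4)*(y^2 - 4*y + 4) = (y - 2)*(y + 4)*(y - 2)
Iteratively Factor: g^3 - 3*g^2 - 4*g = (g + 1)*(g^2 - 4*g) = g*(g + 1)*(g - 4)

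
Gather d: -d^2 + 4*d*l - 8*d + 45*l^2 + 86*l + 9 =-d^2 + d*(4*l - 8) + 45*l^2 + 86*l + 9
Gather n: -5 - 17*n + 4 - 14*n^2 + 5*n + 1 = -14*n^2 - 12*n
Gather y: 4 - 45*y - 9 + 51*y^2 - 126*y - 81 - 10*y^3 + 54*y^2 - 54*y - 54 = -10*y^3 + 105*y^2 - 225*y - 140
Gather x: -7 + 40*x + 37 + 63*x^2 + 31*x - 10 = 63*x^2 + 71*x + 20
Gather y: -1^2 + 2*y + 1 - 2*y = 0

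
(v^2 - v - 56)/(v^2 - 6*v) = (v^2 - v - 56)/(v*(v - 6))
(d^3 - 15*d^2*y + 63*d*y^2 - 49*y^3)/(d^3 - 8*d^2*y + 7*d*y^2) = (d - 7*y)/d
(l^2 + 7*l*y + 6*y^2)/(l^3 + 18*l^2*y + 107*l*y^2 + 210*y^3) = (l + y)/(l^2 + 12*l*y + 35*y^2)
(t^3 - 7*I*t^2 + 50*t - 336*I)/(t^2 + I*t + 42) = t - 8*I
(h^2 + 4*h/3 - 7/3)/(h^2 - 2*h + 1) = (h + 7/3)/(h - 1)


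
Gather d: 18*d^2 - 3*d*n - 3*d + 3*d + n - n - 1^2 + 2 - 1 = 18*d^2 - 3*d*n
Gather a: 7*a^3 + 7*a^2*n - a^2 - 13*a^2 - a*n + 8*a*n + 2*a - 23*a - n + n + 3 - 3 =7*a^3 + a^2*(7*n - 14) + a*(7*n - 21)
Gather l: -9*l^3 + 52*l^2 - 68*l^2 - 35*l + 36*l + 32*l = -9*l^3 - 16*l^2 + 33*l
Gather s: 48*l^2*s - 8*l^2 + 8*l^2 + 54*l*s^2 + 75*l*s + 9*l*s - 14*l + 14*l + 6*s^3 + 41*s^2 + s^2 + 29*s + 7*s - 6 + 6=6*s^3 + s^2*(54*l + 42) + s*(48*l^2 + 84*l + 36)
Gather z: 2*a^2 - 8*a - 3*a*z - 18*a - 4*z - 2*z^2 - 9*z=2*a^2 - 26*a - 2*z^2 + z*(-3*a - 13)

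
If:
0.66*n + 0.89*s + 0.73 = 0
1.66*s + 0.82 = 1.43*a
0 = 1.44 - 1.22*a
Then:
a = 1.18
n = -1.81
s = 0.52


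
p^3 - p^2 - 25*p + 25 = (p - 5)*(p - 1)*(p + 5)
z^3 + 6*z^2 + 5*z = z*(z + 1)*(z + 5)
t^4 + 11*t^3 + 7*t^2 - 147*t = t*(t - 3)*(t + 7)^2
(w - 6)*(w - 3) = w^2 - 9*w + 18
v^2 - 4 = (v - 2)*(v + 2)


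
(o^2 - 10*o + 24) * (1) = o^2 - 10*o + 24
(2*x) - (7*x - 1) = 1 - 5*x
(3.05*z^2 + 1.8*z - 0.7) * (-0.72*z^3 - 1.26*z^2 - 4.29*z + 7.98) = -2.196*z^5 - 5.139*z^4 - 14.8485*z^3 + 17.499*z^2 + 17.367*z - 5.586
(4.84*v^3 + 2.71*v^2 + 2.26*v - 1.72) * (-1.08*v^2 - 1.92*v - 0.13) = -5.2272*v^5 - 12.2196*v^4 - 8.2732*v^3 - 2.8339*v^2 + 3.0086*v + 0.2236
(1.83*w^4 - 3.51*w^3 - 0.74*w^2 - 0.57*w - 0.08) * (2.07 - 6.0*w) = -10.98*w^5 + 24.8481*w^4 - 2.8257*w^3 + 1.8882*w^2 - 0.6999*w - 0.1656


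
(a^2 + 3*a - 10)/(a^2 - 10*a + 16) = (a + 5)/(a - 8)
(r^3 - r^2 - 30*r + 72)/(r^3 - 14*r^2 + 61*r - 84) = (r + 6)/(r - 7)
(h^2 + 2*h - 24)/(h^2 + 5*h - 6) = (h - 4)/(h - 1)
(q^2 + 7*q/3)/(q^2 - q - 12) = q*(3*q + 7)/(3*(q^2 - q - 12))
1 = 1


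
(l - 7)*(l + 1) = l^2 - 6*l - 7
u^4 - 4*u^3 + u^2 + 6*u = u*(u - 3)*(u - 2)*(u + 1)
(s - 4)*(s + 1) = s^2 - 3*s - 4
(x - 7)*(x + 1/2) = x^2 - 13*x/2 - 7/2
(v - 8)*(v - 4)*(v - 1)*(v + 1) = v^4 - 12*v^3 + 31*v^2 + 12*v - 32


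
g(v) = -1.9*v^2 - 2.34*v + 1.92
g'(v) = -3.8*v - 2.34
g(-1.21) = 1.97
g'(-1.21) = 2.26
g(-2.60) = -4.84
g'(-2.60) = 7.54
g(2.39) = -14.53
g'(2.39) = -11.42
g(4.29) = -43.09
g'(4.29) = -18.64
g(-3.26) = -10.64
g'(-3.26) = 10.05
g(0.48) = 0.36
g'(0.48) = -4.16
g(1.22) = -3.76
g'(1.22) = -6.98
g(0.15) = 1.53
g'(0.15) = -2.91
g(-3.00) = -8.16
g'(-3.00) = 9.06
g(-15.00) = -390.48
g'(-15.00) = 54.66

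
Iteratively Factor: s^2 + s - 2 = (s + 2)*(s - 1)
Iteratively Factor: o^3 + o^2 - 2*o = (o - 1)*(o^2 + 2*o) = o*(o - 1)*(o + 2)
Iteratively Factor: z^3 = (z)*(z^2) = z^2*(z)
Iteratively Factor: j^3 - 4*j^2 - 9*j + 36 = (j + 3)*(j^2 - 7*j + 12) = (j - 3)*(j + 3)*(j - 4)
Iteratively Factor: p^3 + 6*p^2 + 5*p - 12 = (p + 3)*(p^2 + 3*p - 4) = (p + 3)*(p + 4)*(p - 1)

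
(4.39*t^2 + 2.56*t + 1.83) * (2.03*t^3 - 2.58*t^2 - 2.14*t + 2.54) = 8.9117*t^5 - 6.1294*t^4 - 12.2845*t^3 + 0.950799999999998*t^2 + 2.5862*t + 4.6482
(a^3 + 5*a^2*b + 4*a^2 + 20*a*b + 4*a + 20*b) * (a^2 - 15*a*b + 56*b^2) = a^5 - 10*a^4*b + 4*a^4 - 19*a^3*b^2 - 40*a^3*b + 4*a^3 + 280*a^2*b^3 - 76*a^2*b^2 - 40*a^2*b + 1120*a*b^3 - 76*a*b^2 + 1120*b^3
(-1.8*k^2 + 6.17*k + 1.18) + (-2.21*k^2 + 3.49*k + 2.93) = -4.01*k^2 + 9.66*k + 4.11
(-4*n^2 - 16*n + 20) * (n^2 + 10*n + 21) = -4*n^4 - 56*n^3 - 224*n^2 - 136*n + 420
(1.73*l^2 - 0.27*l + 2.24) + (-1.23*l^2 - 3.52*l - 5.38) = 0.5*l^2 - 3.79*l - 3.14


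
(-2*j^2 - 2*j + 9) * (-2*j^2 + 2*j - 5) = 4*j^4 - 12*j^2 + 28*j - 45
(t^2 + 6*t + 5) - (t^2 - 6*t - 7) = 12*t + 12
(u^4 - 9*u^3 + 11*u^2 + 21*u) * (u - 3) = u^5 - 12*u^4 + 38*u^3 - 12*u^2 - 63*u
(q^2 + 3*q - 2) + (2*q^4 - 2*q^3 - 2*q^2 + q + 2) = 2*q^4 - 2*q^3 - q^2 + 4*q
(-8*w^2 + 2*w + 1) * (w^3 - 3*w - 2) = -8*w^5 + 2*w^4 + 25*w^3 + 10*w^2 - 7*w - 2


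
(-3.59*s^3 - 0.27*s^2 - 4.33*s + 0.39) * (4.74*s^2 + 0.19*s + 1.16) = -17.0166*s^5 - 1.9619*s^4 - 24.7399*s^3 + 0.7127*s^2 - 4.9487*s + 0.4524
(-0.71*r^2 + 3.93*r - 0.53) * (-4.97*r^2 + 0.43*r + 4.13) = 3.5287*r^4 - 19.8374*r^3 + 1.3917*r^2 + 16.003*r - 2.1889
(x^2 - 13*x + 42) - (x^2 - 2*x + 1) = 41 - 11*x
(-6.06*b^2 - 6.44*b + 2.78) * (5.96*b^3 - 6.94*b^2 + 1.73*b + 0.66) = -36.1176*b^5 + 3.67399999999999*b^4 + 50.7786*b^3 - 34.434*b^2 + 0.558999999999998*b + 1.8348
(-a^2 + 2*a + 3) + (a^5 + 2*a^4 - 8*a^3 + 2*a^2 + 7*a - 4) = a^5 + 2*a^4 - 8*a^3 + a^2 + 9*a - 1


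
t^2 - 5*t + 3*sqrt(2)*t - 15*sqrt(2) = (t - 5)*(t + 3*sqrt(2))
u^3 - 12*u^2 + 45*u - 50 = (u - 5)^2*(u - 2)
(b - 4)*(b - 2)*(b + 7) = b^3 + b^2 - 34*b + 56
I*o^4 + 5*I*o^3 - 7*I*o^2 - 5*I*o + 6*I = (o - 1)*(o + 1)*(o + 6)*(I*o - I)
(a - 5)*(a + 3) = a^2 - 2*a - 15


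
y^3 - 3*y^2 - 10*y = y*(y - 5)*(y + 2)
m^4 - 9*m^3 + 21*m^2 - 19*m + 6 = (m - 6)*(m - 1)^3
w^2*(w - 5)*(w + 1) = w^4 - 4*w^3 - 5*w^2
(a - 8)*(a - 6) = a^2 - 14*a + 48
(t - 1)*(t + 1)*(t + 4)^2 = t^4 + 8*t^3 + 15*t^2 - 8*t - 16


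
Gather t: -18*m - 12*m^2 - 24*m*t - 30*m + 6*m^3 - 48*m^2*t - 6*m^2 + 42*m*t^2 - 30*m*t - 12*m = 6*m^3 - 18*m^2 + 42*m*t^2 - 60*m + t*(-48*m^2 - 54*m)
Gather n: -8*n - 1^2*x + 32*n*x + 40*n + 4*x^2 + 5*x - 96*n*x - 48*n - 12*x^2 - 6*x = n*(-64*x - 16) - 8*x^2 - 2*x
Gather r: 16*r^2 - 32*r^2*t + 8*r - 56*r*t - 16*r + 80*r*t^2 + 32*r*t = r^2*(16 - 32*t) + r*(80*t^2 - 24*t - 8)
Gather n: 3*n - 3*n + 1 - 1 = 0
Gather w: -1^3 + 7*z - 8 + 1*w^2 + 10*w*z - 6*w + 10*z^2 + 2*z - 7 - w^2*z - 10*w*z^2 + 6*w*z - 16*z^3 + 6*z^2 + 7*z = w^2*(1 - z) + w*(-10*z^2 + 16*z - 6) - 16*z^3 + 16*z^2 + 16*z - 16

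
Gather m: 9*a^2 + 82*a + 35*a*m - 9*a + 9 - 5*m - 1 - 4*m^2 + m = 9*a^2 + 73*a - 4*m^2 + m*(35*a - 4) + 8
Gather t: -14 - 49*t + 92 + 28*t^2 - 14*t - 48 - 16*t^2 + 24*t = 12*t^2 - 39*t + 30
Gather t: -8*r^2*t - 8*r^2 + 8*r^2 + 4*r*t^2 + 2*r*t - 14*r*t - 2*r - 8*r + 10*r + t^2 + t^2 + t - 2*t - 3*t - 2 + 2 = t^2*(4*r + 2) + t*(-8*r^2 - 12*r - 4)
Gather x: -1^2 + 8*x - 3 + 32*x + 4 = 40*x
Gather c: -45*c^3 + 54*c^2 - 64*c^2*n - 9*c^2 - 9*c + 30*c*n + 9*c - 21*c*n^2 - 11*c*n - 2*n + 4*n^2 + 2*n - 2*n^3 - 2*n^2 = -45*c^3 + c^2*(45 - 64*n) + c*(-21*n^2 + 19*n) - 2*n^3 + 2*n^2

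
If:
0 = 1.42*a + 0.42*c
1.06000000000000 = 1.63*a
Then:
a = 0.65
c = -2.20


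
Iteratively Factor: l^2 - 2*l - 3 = (l + 1)*(l - 3)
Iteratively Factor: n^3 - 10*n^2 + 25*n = (n - 5)*(n^2 - 5*n) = n*(n - 5)*(n - 5)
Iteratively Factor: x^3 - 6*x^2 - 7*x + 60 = (x - 4)*(x^2 - 2*x - 15) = (x - 4)*(x + 3)*(x - 5)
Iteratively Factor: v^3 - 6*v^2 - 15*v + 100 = (v - 5)*(v^2 - v - 20) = (v - 5)^2*(v + 4)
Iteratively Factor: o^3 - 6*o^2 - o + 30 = (o - 5)*(o^2 - o - 6) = (o - 5)*(o - 3)*(o + 2)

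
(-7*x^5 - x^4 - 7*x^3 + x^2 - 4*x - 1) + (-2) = -7*x^5 - x^4 - 7*x^3 + x^2 - 4*x - 3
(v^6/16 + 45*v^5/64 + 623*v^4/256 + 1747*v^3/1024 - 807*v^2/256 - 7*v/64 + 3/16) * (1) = v^6/16 + 45*v^5/64 + 623*v^4/256 + 1747*v^3/1024 - 807*v^2/256 - 7*v/64 + 3/16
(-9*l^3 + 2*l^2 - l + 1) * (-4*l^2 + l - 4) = 36*l^5 - 17*l^4 + 42*l^3 - 13*l^2 + 5*l - 4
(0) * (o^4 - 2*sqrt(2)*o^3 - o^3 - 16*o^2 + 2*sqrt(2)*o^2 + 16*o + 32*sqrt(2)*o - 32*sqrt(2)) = 0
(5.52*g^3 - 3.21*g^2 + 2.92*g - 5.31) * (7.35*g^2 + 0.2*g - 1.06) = 40.572*g^5 - 22.4895*g^4 + 14.9688*g^3 - 35.0419*g^2 - 4.1572*g + 5.6286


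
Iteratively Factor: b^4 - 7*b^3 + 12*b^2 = (b)*(b^3 - 7*b^2 + 12*b) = b^2*(b^2 - 7*b + 12) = b^2*(b - 4)*(b - 3)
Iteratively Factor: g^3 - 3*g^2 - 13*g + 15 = (g - 5)*(g^2 + 2*g - 3) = (g - 5)*(g - 1)*(g + 3)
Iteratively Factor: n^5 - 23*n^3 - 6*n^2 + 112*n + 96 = (n + 4)*(n^4 - 4*n^3 - 7*n^2 + 22*n + 24) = (n + 1)*(n + 4)*(n^3 - 5*n^2 - 2*n + 24) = (n - 3)*(n + 1)*(n + 4)*(n^2 - 2*n - 8) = (n - 4)*(n - 3)*(n + 1)*(n + 4)*(n + 2)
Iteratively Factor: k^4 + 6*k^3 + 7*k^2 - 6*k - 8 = (k + 4)*(k^3 + 2*k^2 - k - 2) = (k - 1)*(k + 4)*(k^2 + 3*k + 2) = (k - 1)*(k + 2)*(k + 4)*(k + 1)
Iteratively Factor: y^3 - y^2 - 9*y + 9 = (y - 3)*(y^2 + 2*y - 3) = (y - 3)*(y + 3)*(y - 1)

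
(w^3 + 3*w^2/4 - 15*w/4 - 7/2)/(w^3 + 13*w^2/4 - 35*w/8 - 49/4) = 2*(w + 1)/(2*w + 7)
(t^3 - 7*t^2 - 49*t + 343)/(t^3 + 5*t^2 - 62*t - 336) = (t^2 - 14*t + 49)/(t^2 - 2*t - 48)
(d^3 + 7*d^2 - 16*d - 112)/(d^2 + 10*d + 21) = (d^2 - 16)/(d + 3)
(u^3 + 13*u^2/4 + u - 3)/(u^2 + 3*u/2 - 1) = (4*u^2 + 5*u - 6)/(2*(2*u - 1))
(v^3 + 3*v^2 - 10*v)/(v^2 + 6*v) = (v^2 + 3*v - 10)/(v + 6)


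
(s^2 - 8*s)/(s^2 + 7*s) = (s - 8)/(s + 7)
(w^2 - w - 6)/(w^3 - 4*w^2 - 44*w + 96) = (w^2 - w - 6)/(w^3 - 4*w^2 - 44*w + 96)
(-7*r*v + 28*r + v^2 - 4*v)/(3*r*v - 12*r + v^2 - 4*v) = (-7*r + v)/(3*r + v)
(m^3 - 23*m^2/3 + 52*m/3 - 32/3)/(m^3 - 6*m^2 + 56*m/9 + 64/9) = 3*(m - 1)/(3*m + 2)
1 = 1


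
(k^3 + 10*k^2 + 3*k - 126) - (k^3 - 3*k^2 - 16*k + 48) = 13*k^2 + 19*k - 174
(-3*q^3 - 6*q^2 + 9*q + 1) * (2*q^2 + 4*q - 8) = -6*q^5 - 24*q^4 + 18*q^3 + 86*q^2 - 68*q - 8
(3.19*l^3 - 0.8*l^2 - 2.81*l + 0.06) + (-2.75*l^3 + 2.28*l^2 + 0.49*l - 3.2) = 0.44*l^3 + 1.48*l^2 - 2.32*l - 3.14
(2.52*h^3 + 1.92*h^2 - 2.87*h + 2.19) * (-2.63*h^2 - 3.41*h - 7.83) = -6.6276*h^5 - 13.6428*h^4 - 18.7307*h^3 - 11.0066*h^2 + 15.0042*h - 17.1477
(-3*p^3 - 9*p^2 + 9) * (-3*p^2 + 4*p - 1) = 9*p^5 + 15*p^4 - 33*p^3 - 18*p^2 + 36*p - 9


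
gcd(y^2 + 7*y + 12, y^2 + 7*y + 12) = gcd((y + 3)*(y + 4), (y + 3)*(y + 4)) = y^2 + 7*y + 12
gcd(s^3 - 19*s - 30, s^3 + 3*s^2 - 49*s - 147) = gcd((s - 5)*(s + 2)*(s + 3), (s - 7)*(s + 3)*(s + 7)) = s + 3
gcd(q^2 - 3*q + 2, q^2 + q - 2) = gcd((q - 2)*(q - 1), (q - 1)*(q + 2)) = q - 1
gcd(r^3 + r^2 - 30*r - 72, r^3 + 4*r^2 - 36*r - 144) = r^2 - 2*r - 24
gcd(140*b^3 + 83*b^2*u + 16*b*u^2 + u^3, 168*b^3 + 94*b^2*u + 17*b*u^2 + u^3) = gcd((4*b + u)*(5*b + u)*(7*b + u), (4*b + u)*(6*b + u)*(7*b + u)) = 28*b^2 + 11*b*u + u^2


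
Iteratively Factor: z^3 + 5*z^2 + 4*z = (z)*(z^2 + 5*z + 4) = z*(z + 4)*(z + 1)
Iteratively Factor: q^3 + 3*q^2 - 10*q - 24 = (q + 2)*(q^2 + q - 12) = (q - 3)*(q + 2)*(q + 4)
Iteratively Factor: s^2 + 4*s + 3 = (s + 3)*(s + 1)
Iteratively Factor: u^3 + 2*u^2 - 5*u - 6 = (u - 2)*(u^2 + 4*u + 3) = (u - 2)*(u + 3)*(u + 1)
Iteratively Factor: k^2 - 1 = (k - 1)*(k + 1)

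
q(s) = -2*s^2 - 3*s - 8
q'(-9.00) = 33.00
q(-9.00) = -143.00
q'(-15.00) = 57.00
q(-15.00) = -413.00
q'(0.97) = -6.88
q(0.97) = -12.79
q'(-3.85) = 12.40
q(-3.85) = -26.10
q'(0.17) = -3.68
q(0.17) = -8.57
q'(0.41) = -4.64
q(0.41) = -9.57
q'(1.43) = -8.72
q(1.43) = -16.38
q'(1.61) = -9.44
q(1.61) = -18.01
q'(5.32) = -24.28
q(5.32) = -80.56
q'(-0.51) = -0.96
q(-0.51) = -6.99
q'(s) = -4*s - 3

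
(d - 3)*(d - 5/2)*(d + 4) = d^3 - 3*d^2/2 - 29*d/2 + 30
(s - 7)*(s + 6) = s^2 - s - 42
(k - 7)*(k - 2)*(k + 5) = k^3 - 4*k^2 - 31*k + 70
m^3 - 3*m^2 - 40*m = m*(m - 8)*(m + 5)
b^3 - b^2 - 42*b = b*(b - 7)*(b + 6)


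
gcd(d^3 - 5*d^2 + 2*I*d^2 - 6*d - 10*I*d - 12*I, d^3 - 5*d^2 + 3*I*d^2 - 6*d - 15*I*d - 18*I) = d^2 - 5*d - 6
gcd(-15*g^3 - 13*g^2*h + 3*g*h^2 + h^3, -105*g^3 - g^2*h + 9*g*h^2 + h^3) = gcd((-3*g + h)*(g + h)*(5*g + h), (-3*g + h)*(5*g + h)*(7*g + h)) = 15*g^2 - 2*g*h - h^2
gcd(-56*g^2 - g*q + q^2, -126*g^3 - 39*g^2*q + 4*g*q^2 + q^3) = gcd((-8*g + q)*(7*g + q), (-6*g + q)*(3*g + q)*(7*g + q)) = 7*g + q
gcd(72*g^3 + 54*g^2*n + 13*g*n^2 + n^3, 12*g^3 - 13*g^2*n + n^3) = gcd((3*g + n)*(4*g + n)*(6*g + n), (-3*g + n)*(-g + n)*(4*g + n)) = 4*g + n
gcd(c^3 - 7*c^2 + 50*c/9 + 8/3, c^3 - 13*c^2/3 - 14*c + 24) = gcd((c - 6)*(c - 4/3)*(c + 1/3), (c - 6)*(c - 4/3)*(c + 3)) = c^2 - 22*c/3 + 8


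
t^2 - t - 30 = (t - 6)*(t + 5)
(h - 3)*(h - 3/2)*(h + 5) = h^3 + h^2/2 - 18*h + 45/2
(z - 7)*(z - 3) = z^2 - 10*z + 21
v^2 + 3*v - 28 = (v - 4)*(v + 7)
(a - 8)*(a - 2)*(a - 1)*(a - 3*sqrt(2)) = a^4 - 11*a^3 - 3*sqrt(2)*a^3 + 26*a^2 + 33*sqrt(2)*a^2 - 78*sqrt(2)*a - 16*a + 48*sqrt(2)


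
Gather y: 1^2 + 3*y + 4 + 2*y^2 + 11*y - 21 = 2*y^2 + 14*y - 16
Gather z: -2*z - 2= -2*z - 2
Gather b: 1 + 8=9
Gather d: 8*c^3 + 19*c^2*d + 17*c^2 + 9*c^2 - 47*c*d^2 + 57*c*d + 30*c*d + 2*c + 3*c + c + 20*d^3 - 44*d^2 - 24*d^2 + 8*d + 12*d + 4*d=8*c^3 + 26*c^2 + 6*c + 20*d^3 + d^2*(-47*c - 68) + d*(19*c^2 + 87*c + 24)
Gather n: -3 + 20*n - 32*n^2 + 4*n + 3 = -32*n^2 + 24*n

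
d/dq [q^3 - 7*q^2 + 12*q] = 3*q^2 - 14*q + 12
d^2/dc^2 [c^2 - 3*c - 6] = 2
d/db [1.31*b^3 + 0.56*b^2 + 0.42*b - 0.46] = 3.93*b^2 + 1.12*b + 0.42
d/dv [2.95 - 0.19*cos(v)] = 0.19*sin(v)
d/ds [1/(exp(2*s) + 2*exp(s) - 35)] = -2*(exp(s) + 1)*exp(s)/(exp(2*s) + 2*exp(s) - 35)^2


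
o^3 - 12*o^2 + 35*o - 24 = (o - 8)*(o - 3)*(o - 1)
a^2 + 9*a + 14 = (a + 2)*(a + 7)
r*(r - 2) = r^2 - 2*r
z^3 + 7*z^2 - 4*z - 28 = (z - 2)*(z + 2)*(z + 7)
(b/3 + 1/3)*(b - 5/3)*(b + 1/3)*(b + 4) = b^4/3 + 11*b^3/9 - 29*b^2/27 - 73*b/27 - 20/27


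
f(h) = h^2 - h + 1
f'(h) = 2*h - 1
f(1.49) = 1.73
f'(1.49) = 1.98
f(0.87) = 0.89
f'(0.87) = 0.74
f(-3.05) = 13.35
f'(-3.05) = -7.10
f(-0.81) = 2.47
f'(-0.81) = -2.62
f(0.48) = 0.75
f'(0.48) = -0.04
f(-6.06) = 43.78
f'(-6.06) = -13.12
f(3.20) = 8.04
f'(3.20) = 5.40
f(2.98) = 6.90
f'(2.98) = 4.96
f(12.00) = 133.00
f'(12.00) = 23.00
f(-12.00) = 157.00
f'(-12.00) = -25.00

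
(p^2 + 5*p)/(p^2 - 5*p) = (p + 5)/(p - 5)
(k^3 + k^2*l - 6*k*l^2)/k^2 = k + l - 6*l^2/k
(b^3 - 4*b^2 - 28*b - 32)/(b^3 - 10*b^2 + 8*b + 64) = (b + 2)/(b - 4)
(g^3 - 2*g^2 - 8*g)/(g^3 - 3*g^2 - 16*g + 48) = g*(g + 2)/(g^2 + g - 12)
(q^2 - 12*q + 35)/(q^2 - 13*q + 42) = (q - 5)/(q - 6)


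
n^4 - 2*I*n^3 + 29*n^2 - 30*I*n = n*(n - 6*I)*(n - I)*(n + 5*I)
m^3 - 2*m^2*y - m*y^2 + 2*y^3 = (m - 2*y)*(m - y)*(m + y)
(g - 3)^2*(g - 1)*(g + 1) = g^4 - 6*g^3 + 8*g^2 + 6*g - 9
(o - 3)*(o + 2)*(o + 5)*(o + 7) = o^4 + 11*o^3 + 17*o^2 - 107*o - 210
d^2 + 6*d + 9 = (d + 3)^2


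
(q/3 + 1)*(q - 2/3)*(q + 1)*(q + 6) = q^4/3 + 28*q^3/9 + 61*q^2/9 - 4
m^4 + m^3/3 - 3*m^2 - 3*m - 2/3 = (m - 2)*(m + 1/3)*(m + 1)^2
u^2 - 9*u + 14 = (u - 7)*(u - 2)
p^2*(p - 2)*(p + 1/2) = p^4 - 3*p^3/2 - p^2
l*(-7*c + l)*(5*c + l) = -35*c^2*l - 2*c*l^2 + l^3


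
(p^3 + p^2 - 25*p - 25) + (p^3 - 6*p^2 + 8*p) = 2*p^3 - 5*p^2 - 17*p - 25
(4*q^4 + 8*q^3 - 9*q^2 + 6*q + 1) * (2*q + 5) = 8*q^5 + 36*q^4 + 22*q^3 - 33*q^2 + 32*q + 5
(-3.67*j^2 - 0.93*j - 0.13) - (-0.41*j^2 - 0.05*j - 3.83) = -3.26*j^2 - 0.88*j + 3.7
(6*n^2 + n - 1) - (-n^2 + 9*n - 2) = 7*n^2 - 8*n + 1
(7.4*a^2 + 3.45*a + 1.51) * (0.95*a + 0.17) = 7.03*a^3 + 4.5355*a^2 + 2.021*a + 0.2567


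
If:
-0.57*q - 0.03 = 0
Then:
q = -0.05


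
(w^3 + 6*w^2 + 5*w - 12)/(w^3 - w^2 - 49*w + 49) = (w^2 + 7*w + 12)/(w^2 - 49)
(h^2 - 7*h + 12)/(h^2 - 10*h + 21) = (h - 4)/(h - 7)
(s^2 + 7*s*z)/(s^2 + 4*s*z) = (s + 7*z)/(s + 4*z)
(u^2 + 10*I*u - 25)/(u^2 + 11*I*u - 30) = (u + 5*I)/(u + 6*I)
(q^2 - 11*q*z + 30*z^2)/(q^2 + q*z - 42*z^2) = (q - 5*z)/(q + 7*z)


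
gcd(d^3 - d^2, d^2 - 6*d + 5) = d - 1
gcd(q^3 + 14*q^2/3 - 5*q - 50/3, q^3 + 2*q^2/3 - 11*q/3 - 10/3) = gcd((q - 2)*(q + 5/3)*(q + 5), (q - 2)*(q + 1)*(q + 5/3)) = q^2 - q/3 - 10/3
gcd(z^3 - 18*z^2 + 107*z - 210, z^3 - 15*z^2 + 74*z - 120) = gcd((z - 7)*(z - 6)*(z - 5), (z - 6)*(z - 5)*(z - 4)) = z^2 - 11*z + 30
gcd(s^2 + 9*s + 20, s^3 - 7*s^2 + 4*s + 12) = 1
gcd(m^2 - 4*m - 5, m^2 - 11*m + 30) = m - 5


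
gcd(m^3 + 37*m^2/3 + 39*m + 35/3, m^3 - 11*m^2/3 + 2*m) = 1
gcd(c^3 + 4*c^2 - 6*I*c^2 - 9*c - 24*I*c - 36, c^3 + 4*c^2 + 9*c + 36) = c^2 + c*(4 - 3*I) - 12*I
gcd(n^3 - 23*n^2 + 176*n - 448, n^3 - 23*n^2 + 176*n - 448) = n^3 - 23*n^2 + 176*n - 448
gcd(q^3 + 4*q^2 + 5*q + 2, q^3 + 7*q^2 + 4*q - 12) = q + 2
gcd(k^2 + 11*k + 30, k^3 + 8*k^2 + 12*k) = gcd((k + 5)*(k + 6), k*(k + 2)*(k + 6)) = k + 6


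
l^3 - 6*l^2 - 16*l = l*(l - 8)*(l + 2)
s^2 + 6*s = s*(s + 6)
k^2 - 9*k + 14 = (k - 7)*(k - 2)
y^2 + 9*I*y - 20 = (y + 4*I)*(y + 5*I)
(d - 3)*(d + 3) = d^2 - 9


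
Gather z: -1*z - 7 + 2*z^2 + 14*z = 2*z^2 + 13*z - 7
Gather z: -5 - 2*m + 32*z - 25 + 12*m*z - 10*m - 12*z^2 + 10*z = -12*m - 12*z^2 + z*(12*m + 42) - 30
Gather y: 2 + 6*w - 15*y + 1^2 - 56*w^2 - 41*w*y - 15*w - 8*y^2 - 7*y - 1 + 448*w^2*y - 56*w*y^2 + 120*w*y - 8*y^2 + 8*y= -56*w^2 - 9*w + y^2*(-56*w - 16) + y*(448*w^2 + 79*w - 14) + 2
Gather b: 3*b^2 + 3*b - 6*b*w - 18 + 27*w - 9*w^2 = 3*b^2 + b*(3 - 6*w) - 9*w^2 + 27*w - 18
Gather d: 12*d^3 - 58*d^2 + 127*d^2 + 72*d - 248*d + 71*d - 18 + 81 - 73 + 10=12*d^3 + 69*d^2 - 105*d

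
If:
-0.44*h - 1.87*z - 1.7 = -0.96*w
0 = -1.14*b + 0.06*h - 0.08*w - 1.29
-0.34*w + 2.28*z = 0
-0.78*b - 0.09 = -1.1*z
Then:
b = -1.40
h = -13.35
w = -6.13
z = -0.91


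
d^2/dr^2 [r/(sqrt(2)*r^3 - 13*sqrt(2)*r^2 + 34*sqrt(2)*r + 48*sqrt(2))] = sqrt(2)*(r*(3*r^2 - 26*r + 34)^2 + (-3*r^2 - r*(3*r - 13) + 26*r - 34)*(r^3 - 13*r^2 + 34*r + 48))/(r^3 - 13*r^2 + 34*r + 48)^3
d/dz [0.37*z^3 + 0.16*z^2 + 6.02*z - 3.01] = 1.11*z^2 + 0.32*z + 6.02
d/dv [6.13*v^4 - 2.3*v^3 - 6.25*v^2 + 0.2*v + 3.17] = 24.52*v^3 - 6.9*v^2 - 12.5*v + 0.2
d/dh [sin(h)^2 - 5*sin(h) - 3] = (2*sin(h) - 5)*cos(h)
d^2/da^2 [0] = 0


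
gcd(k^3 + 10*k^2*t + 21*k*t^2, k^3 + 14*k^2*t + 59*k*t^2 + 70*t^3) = k + 7*t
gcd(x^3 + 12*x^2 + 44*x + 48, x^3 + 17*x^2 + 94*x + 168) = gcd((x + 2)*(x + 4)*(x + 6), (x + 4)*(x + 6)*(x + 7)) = x^2 + 10*x + 24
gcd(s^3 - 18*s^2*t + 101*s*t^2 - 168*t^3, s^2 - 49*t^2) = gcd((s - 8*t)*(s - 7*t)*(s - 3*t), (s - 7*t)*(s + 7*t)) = s - 7*t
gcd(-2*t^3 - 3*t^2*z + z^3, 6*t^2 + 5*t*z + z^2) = 1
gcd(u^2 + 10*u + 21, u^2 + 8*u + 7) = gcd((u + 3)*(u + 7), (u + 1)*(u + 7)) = u + 7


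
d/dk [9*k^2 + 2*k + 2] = 18*k + 2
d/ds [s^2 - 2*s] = 2*s - 2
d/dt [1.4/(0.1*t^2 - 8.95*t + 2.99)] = (12.53 - 0.28*t)/(0.1*t^2 - 8.95*t + 2.99)^2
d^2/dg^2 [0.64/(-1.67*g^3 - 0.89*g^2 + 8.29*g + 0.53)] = ((6.4128*g + 1.1392)*(1.67*g^3 + 0.89*g^2 - 8.29*g - 0.53) - 0.64*(5.01*g^2 + 1.78*g - 8.29)*(10.02*g^2 + 3.56*g - 16.58))/(1.67*g^3 + 0.89*g^2 - 8.29*g - 0.53)^3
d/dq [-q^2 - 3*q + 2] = -2*q - 3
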